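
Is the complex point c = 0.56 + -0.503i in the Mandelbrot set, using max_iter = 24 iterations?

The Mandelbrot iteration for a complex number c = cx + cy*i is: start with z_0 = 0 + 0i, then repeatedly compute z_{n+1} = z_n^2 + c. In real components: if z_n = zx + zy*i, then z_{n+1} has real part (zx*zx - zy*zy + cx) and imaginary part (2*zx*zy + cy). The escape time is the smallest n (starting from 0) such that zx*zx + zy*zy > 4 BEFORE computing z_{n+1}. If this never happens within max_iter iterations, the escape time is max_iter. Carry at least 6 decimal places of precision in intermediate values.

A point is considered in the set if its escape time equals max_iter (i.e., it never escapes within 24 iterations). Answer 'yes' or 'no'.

Answer: no

Derivation:
z_0 = 0 + 0i, c = 0.5600 + -0.5030i
Iter 1: z = 0.5600 + -0.5030i, |z|^2 = 0.5666
Iter 2: z = 0.6206 + -1.0664i, |z|^2 = 1.5223
Iter 3: z = -0.1920 + -1.8265i, |z|^2 = 3.3731
Iter 4: z = -2.7394 + 0.1984i, |z|^2 = 7.5437
Escaped at iteration 4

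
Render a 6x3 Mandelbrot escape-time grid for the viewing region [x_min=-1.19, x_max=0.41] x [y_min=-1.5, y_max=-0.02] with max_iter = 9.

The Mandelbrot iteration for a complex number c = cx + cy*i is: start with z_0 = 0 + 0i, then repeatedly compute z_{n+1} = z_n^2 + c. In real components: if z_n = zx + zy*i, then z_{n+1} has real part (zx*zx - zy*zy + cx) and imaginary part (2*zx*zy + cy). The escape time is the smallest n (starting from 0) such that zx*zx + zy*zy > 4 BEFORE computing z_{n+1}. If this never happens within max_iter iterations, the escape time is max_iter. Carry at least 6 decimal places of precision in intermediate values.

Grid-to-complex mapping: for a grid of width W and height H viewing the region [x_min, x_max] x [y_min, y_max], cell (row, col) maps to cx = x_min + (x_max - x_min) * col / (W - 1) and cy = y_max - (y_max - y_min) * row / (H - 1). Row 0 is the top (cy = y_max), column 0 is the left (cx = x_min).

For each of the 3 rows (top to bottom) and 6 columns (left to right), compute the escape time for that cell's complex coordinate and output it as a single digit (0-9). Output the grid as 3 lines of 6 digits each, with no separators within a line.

Answer: 999996
346974
222222

Derivation:
(row=0, col=0): c = -1.1900 + -0.0200i → escape time 9
(row=0, col=1): c = -0.8700 + -0.0200i → escape time 9
(row=0, col=2): c = -0.5500 + -0.0200i → escape time 9
(row=0, col=3): c = -0.2300 + -0.0200i → escape time 9
(row=0, col=4): c = 0.0900 + -0.0200i → escape time 9
(row=0, col=5): c = 0.4100 + -0.0200i → escape time 6
(row=1, col=0): c = -1.1900 + -0.7600i → escape time 3
(row=1, col=1): c = -0.8700 + -0.7600i → escape time 4
(row=1, col=2): c = -0.5500 + -0.7600i → escape time 6
(row=1, col=3): c = -0.2300 + -0.7600i → escape time 9
(row=1, col=4): c = 0.0900 + -0.7600i → escape time 7
(row=1, col=5): c = 0.4100 + -0.7600i → escape time 4
(row=2, col=0): c = -1.1900 + -1.5000i → escape time 2
(row=2, col=1): c = -0.8700 + -1.5000i → escape time 2
(row=2, col=2): c = -0.5500 + -1.5000i → escape time 2
(row=2, col=3): c = -0.2300 + -1.5000i → escape time 2
(row=2, col=4): c = 0.0900 + -1.5000i → escape time 2
(row=2, col=5): c = 0.4100 + -1.5000i → escape time 2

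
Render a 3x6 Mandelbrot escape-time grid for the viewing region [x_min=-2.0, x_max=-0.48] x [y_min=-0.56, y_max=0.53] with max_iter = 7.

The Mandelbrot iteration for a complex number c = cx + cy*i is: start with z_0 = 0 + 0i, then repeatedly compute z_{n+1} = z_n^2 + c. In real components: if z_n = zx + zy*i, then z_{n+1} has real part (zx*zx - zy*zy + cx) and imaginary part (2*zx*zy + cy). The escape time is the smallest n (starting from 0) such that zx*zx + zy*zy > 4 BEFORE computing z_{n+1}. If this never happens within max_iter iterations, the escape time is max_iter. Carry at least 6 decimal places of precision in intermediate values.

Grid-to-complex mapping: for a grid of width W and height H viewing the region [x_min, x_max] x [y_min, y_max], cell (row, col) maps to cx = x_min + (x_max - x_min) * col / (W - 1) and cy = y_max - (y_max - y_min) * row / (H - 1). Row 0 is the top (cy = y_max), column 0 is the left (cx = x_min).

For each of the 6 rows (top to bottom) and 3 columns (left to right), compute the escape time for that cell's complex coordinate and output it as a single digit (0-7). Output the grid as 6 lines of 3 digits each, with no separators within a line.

(row=0, col=0): c = -2.0000 + 0.5300i → escape time 1
(row=0, col=1): c = -1.2400 + 0.5300i → escape time 4
(row=0, col=2): c = -0.4800 + 0.5300i → escape time 7
(row=1, col=0): c = -2.0000 + 0.3120i → escape time 1
(row=1, col=1): c = -1.2400 + 0.3120i → escape time 7
(row=1, col=2): c = -0.4800 + 0.3120i → escape time 7
(row=2, col=0): c = -2.0000 + 0.0940i → escape time 1
(row=2, col=1): c = -1.2400 + 0.0940i → escape time 7
(row=2, col=2): c = -0.4800 + 0.0940i → escape time 7
(row=3, col=0): c = -2.0000 + -0.1240i → escape time 1
(row=3, col=1): c = -1.2400 + -0.1240i → escape time 7
(row=3, col=2): c = -0.4800 + -0.1240i → escape time 7
(row=4, col=0): c = -2.0000 + -0.3420i → escape time 1
(row=4, col=1): c = -1.2400 + -0.3420i → escape time 7
(row=4, col=2): c = -0.4800 + -0.3420i → escape time 7
(row=5, col=0): c = -2.0000 + -0.5600i → escape time 1
(row=5, col=1): c = -1.2400 + -0.5600i → escape time 3
(row=5, col=2): c = -0.4800 + -0.5600i → escape time 7

Answer: 147
177
177
177
177
137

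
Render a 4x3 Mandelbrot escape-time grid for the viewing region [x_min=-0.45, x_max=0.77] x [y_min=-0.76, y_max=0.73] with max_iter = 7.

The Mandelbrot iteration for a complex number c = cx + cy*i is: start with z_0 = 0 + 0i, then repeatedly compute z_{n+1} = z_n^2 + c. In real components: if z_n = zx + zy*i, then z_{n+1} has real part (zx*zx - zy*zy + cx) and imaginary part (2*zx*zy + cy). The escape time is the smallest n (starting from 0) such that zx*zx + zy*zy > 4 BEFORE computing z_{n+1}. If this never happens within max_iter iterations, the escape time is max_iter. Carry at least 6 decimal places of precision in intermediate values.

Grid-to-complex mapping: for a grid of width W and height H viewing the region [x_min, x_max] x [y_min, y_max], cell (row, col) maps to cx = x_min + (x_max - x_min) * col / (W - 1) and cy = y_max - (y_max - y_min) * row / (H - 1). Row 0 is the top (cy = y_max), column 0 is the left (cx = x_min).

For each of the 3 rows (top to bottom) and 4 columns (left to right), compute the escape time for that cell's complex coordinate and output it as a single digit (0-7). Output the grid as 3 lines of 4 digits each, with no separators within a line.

(row=0, col=0): c = -0.4500 + 0.7300i → escape time 7
(row=0, col=1): c = -0.0433 + 0.7300i → escape time 7
(row=0, col=2): c = 0.3633 + 0.7300i → escape time 5
(row=0, col=3): c = 0.7700 + 0.7300i → escape time 2
(row=1, col=0): c = -0.4500 + -0.0150i → escape time 7
(row=1, col=1): c = -0.0433 + -0.0150i → escape time 7
(row=1, col=2): c = 0.3633 + -0.0150i → escape time 7
(row=1, col=3): c = 0.7700 + -0.0150i → escape time 3
(row=2, col=0): c = -0.4500 + -0.7600i → escape time 6
(row=2, col=1): c = -0.0433 + -0.7600i → escape time 7
(row=2, col=2): c = 0.3633 + -0.7600i → escape time 4
(row=2, col=3): c = 0.7700 + -0.7600i → escape time 2

Answer: 7752
7773
6742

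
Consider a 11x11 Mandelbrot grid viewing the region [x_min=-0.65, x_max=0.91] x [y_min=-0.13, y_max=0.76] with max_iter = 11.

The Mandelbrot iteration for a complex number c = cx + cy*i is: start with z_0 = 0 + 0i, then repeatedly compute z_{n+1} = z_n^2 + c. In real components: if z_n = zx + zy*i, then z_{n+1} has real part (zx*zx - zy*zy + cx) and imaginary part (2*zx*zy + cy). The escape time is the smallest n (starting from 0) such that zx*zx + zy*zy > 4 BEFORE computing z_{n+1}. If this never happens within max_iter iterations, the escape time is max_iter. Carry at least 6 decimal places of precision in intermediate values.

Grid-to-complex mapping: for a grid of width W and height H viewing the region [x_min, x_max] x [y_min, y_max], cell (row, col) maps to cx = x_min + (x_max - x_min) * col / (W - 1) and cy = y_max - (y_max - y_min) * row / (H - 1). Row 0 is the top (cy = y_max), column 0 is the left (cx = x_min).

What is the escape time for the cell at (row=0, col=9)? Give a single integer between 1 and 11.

z_0 = 0 + 0i, c = 0.7540 + 0.7600i
Iter 1: z = 0.7540 + 0.7600i, |z|^2 = 1.1461
Iter 2: z = 0.7449 + 1.9061i, |z|^2 = 4.1880
Escaped at iteration 2

Answer: 2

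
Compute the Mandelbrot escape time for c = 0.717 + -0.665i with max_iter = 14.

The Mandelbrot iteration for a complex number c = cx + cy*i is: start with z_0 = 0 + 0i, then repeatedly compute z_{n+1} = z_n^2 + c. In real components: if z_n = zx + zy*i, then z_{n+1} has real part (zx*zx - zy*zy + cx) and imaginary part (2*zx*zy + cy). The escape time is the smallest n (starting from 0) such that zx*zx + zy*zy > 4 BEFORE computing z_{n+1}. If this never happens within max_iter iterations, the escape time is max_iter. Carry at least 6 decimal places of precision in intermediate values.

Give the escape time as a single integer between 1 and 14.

Answer: 3

Derivation:
z_0 = 0 + 0i, c = 0.7170 + -0.6650i
Iter 1: z = 0.7170 + -0.6650i, |z|^2 = 0.9563
Iter 2: z = 0.7889 + -1.6186i, |z|^2 = 3.2422
Iter 3: z = -1.2806 + -3.2187i, |z|^2 = 12.0001
Escaped at iteration 3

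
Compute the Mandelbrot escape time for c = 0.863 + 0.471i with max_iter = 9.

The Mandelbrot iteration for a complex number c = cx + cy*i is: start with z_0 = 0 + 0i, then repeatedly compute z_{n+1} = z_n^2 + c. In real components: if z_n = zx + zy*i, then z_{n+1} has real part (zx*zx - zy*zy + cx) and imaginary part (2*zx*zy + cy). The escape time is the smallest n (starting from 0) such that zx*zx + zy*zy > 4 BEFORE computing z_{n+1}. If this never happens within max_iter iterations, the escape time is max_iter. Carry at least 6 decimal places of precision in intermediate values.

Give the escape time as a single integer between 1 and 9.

Answer: 3

Derivation:
z_0 = 0 + 0i, c = 0.8630 + 0.4710i
Iter 1: z = 0.8630 + 0.4710i, |z|^2 = 0.9666
Iter 2: z = 1.3859 + 1.2839i, |z|^2 = 3.5693
Iter 3: z = 1.1353 + 4.0299i, |z|^2 = 17.5291
Escaped at iteration 3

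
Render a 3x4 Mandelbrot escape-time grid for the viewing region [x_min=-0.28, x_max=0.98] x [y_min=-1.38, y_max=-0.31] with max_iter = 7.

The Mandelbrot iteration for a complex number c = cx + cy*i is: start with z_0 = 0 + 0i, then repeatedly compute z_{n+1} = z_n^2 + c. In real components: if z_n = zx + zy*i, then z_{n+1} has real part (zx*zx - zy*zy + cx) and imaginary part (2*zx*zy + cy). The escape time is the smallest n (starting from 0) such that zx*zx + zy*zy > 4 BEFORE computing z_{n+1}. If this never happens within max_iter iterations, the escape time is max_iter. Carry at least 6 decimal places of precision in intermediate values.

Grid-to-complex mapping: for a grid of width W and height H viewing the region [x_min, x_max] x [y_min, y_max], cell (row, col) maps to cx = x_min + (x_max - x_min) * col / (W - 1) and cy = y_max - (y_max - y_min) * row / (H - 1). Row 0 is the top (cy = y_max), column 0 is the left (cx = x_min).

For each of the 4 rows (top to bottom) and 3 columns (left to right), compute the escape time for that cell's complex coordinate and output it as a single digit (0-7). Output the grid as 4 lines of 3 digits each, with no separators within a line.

Answer: 772
772
532
222

Derivation:
(row=0, col=0): c = -0.2800 + -0.3100i → escape time 7
(row=0, col=1): c = 0.3500 + -0.3100i → escape time 7
(row=0, col=2): c = 0.9800 + -0.3100i → escape time 2
(row=1, col=0): c = -0.2800 + -0.6667i → escape time 7
(row=1, col=1): c = 0.3500 + -0.6667i → escape time 7
(row=1, col=2): c = 0.9800 + -0.6667i → escape time 2
(row=2, col=0): c = -0.2800 + -1.0233i → escape time 5
(row=2, col=1): c = 0.3500 + -1.0233i → escape time 3
(row=2, col=2): c = 0.9800 + -1.0233i → escape time 2
(row=3, col=0): c = -0.2800 + -1.3800i → escape time 2
(row=3, col=1): c = 0.3500 + -1.3800i → escape time 2
(row=3, col=2): c = 0.9800 + -1.3800i → escape time 2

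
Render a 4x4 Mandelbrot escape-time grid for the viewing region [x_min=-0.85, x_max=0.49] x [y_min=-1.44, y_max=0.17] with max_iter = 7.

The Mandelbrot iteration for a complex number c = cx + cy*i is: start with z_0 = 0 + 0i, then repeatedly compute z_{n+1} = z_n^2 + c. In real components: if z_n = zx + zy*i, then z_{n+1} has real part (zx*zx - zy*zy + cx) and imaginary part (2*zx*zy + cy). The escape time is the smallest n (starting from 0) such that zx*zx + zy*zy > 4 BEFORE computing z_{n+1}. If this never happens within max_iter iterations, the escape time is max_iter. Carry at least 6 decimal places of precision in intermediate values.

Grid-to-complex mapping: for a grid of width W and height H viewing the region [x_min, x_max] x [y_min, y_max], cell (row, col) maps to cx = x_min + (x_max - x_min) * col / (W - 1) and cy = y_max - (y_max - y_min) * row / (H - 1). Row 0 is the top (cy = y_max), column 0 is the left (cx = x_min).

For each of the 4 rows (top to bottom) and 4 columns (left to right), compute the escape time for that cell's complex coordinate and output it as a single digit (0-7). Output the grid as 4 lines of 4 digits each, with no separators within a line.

(row=0, col=0): c = -0.8500 + 0.1700i → escape time 7
(row=0, col=1): c = -0.4033 + 0.1700i → escape time 7
(row=0, col=2): c = 0.0433 + 0.1700i → escape time 7
(row=0, col=3): c = 0.4900 + 0.1700i → escape time 5
(row=1, col=0): c = -0.8500 + -0.3667i → escape time 7
(row=1, col=1): c = -0.4033 + -0.3667i → escape time 7
(row=1, col=2): c = 0.0433 + -0.3667i → escape time 7
(row=1, col=3): c = 0.4900 + -0.3667i → escape time 6
(row=2, col=0): c = -0.8500 + -0.9033i → escape time 3
(row=2, col=1): c = -0.4033 + -0.9033i → escape time 5
(row=2, col=2): c = 0.0433 + -0.9033i → escape time 6
(row=2, col=3): c = 0.4900 + -0.9033i → escape time 3
(row=3, col=0): c = -0.8500 + -1.4400i → escape time 2
(row=3, col=1): c = -0.4033 + -1.4400i → escape time 2
(row=3, col=2): c = 0.0433 + -1.4400i → escape time 2
(row=3, col=3): c = 0.4900 + -1.4400i → escape time 2

Answer: 7775
7776
3563
2222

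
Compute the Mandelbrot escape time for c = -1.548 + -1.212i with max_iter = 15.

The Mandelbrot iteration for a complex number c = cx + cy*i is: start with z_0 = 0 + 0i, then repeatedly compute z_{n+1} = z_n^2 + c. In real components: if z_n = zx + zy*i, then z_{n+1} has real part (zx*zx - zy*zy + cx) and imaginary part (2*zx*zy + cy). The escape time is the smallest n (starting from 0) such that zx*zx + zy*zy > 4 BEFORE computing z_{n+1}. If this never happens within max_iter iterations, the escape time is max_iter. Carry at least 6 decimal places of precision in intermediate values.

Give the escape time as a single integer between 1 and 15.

Answer: 2

Derivation:
z_0 = 0 + 0i, c = -1.5480 + -1.2120i
Iter 1: z = -1.5480 + -1.2120i, |z|^2 = 3.8652
Iter 2: z = -0.6206 + 2.5404i, |z|^2 = 6.8386
Escaped at iteration 2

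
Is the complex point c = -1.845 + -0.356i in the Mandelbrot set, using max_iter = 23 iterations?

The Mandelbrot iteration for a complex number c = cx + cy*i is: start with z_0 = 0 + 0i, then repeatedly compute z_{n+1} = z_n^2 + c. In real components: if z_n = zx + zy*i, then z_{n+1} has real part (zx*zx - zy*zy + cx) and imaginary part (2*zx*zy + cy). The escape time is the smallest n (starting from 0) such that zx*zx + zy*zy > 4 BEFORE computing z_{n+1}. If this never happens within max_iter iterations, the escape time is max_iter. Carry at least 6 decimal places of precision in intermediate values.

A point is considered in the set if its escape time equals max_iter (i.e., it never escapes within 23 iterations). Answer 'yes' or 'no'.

z_0 = 0 + 0i, c = -1.8450 + -0.3560i
Iter 1: z = -1.8450 + -0.3560i, |z|^2 = 3.5308
Iter 2: z = 1.4323 + 0.9576i, |z|^2 = 2.9685
Iter 3: z = -0.7106 + 2.3872i, |z|^2 = 6.2039
Escaped at iteration 3

Answer: no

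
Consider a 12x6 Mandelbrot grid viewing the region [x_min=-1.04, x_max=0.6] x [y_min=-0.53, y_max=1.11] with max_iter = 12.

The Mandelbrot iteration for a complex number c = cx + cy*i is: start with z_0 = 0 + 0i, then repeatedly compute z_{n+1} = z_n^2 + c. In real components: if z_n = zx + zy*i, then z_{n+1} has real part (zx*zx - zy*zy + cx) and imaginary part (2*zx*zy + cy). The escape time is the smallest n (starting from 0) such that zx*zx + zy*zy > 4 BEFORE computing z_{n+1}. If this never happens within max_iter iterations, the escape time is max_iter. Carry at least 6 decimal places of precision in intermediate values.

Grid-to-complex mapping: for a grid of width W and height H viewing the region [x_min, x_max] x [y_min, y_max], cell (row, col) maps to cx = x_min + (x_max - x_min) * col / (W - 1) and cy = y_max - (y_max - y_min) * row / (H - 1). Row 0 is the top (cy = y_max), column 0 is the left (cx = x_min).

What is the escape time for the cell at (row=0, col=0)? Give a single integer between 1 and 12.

Answer: 3

Derivation:
z_0 = 0 + 0i, c = -1.0400 + 1.1100i
Iter 1: z = -1.0400 + 1.1100i, |z|^2 = 2.3137
Iter 2: z = -1.1905 + -1.1988i, |z|^2 = 2.8544
Iter 3: z = -1.0598 + 3.9643i, |z|^2 = 16.8393
Escaped at iteration 3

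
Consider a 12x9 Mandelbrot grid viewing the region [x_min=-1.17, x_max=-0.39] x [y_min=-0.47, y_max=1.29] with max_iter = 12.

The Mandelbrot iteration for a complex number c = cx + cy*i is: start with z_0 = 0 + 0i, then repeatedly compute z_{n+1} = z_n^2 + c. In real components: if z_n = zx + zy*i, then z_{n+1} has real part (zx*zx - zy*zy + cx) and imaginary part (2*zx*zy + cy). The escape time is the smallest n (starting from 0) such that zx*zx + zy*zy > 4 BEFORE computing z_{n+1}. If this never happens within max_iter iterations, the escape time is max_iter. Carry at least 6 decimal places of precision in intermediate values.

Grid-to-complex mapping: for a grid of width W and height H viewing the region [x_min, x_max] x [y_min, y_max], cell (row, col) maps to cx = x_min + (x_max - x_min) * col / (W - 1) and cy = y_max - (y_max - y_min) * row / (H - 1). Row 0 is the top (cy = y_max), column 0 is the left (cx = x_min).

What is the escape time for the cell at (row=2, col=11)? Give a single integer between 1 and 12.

z_0 = 0 + 0i, c = -0.3900 + 0.8500i
Iter 1: z = -0.3900 + 0.8500i, |z|^2 = 0.8746
Iter 2: z = -0.9604 + 0.1870i, |z|^2 = 0.9573
Iter 3: z = 0.4974 + 0.4908i, |z|^2 = 0.4883
Iter 4: z = -0.3835 + 1.3383i, |z|^2 = 1.9380
Iter 5: z = -2.0339 + -0.1764i, |z|^2 = 4.1677
Escaped at iteration 5

Answer: 5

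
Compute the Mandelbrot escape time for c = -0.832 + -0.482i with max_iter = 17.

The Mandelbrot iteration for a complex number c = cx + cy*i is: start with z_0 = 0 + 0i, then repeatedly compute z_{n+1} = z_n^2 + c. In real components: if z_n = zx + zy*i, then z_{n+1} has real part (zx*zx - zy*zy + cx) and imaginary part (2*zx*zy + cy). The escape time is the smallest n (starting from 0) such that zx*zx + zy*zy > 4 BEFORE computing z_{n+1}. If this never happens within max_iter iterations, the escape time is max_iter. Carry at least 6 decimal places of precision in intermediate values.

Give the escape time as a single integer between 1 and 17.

z_0 = 0 + 0i, c = -0.8320 + -0.4820i
Iter 1: z = -0.8320 + -0.4820i, |z|^2 = 0.9245
Iter 2: z = -0.3721 + 0.3200i, |z|^2 = 0.2409
Iter 3: z = -0.7960 + -0.7202i, |z|^2 = 1.1522
Iter 4: z = -0.7171 + 0.6645i, |z|^2 = 0.9558
Iter 5: z = -0.7593 + -1.4350i, |z|^2 = 2.6358
Iter 6: z = -2.3146 + 1.6973i, |z|^2 = 8.2381
Escaped at iteration 6

Answer: 6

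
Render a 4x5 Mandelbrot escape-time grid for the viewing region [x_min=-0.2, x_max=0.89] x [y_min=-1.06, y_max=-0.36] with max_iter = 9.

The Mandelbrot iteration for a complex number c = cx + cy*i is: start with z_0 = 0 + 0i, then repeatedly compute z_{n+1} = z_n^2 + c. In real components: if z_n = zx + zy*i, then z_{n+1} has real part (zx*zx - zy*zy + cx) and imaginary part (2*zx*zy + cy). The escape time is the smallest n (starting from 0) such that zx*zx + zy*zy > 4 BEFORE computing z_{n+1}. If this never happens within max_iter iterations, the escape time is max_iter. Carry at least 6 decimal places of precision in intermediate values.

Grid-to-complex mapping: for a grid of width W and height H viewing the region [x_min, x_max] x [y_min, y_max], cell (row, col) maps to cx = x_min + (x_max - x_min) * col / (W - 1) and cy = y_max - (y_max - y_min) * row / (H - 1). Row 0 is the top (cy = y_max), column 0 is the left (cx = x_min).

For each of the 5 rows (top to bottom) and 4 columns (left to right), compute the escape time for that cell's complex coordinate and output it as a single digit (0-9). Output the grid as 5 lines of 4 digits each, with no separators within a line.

Answer: 9953
9942
9732
9532
8422

Derivation:
(row=0, col=0): c = -0.2000 + -0.3600i → escape time 9
(row=0, col=1): c = 0.1633 + -0.3600i → escape time 9
(row=0, col=2): c = 0.5267 + -0.3600i → escape time 5
(row=0, col=3): c = 0.8900 + -0.3600i → escape time 3
(row=1, col=0): c = -0.2000 + -0.5350i → escape time 9
(row=1, col=1): c = 0.1633 + -0.5350i → escape time 9
(row=1, col=2): c = 0.5267 + -0.5350i → escape time 4
(row=1, col=3): c = 0.8900 + -0.5350i → escape time 2
(row=2, col=0): c = -0.2000 + -0.7100i → escape time 9
(row=2, col=1): c = 0.1633 + -0.7100i → escape time 7
(row=2, col=2): c = 0.5267 + -0.7100i → escape time 3
(row=2, col=3): c = 0.8900 + -0.7100i → escape time 2
(row=3, col=0): c = -0.2000 + -0.8850i → escape time 9
(row=3, col=1): c = 0.1633 + -0.8850i → escape time 5
(row=3, col=2): c = 0.5267 + -0.8850i → escape time 3
(row=3, col=3): c = 0.8900 + -0.8850i → escape time 2
(row=4, col=0): c = -0.2000 + -1.0600i → escape time 8
(row=4, col=1): c = 0.1633 + -1.0600i → escape time 4
(row=4, col=2): c = 0.5267 + -1.0600i → escape time 2
(row=4, col=3): c = 0.8900 + -1.0600i → escape time 2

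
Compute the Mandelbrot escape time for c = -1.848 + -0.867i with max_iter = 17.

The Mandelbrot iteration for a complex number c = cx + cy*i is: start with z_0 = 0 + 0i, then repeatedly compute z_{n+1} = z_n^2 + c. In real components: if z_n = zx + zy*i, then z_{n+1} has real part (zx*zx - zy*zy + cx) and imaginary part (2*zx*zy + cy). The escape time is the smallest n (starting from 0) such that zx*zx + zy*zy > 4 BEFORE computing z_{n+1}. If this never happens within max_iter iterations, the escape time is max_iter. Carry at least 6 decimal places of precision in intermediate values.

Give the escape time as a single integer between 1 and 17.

z_0 = 0 + 0i, c = -1.8480 + -0.8670i
Iter 1: z = -1.8480 + -0.8670i, |z|^2 = 4.1668
Escaped at iteration 1

Answer: 1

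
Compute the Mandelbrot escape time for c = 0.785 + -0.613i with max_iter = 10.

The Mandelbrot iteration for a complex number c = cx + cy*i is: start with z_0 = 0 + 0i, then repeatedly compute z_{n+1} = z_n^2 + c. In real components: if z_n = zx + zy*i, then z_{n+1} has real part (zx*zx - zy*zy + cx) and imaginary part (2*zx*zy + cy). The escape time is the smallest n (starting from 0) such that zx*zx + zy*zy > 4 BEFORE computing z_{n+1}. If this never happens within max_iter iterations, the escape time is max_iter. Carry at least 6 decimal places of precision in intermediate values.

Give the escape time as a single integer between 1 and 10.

Answer: 3

Derivation:
z_0 = 0 + 0i, c = 0.7850 + -0.6130i
Iter 1: z = 0.7850 + -0.6130i, |z|^2 = 0.9920
Iter 2: z = 1.0255 + -1.5754i, |z|^2 = 3.5335
Iter 3: z = -0.6454 + -3.8440i, |z|^2 = 15.1930
Escaped at iteration 3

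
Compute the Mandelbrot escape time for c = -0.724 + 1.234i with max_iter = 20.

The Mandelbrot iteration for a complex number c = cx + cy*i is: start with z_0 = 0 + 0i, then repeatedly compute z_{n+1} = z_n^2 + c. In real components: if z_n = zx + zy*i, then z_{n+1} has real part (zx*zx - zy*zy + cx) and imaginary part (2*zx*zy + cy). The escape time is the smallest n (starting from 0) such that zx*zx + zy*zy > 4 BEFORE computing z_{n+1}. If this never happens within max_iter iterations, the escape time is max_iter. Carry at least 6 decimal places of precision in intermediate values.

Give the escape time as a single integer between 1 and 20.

Answer: 3

Derivation:
z_0 = 0 + 0i, c = -0.7240 + 1.2340i
Iter 1: z = -0.7240 + 1.2340i, |z|^2 = 2.0469
Iter 2: z = -1.7226 + -0.5528i, |z|^2 = 3.2729
Iter 3: z = 1.9377 + 3.1386i, |z|^2 = 13.6053
Escaped at iteration 3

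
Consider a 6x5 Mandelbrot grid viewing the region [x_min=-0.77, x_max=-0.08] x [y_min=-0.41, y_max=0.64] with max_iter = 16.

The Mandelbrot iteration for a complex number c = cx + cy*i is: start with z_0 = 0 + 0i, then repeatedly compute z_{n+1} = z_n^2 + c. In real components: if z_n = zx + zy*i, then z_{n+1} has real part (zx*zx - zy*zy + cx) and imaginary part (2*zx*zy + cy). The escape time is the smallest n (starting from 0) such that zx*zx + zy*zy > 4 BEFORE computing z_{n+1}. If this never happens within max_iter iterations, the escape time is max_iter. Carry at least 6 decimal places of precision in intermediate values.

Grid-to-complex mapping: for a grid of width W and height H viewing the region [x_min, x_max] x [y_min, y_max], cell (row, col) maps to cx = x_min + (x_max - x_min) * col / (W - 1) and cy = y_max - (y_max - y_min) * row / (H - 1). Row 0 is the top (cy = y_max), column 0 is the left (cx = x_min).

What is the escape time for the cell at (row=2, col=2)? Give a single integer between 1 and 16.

z_0 = 0 + 0i, c = -0.4940 + 0.1150i
Iter 1: z = -0.4940 + 0.1150i, |z|^2 = 0.2573
Iter 2: z = -0.2632 + 0.0014i, |z|^2 = 0.0693
Iter 3: z = -0.4247 + 0.1143i, |z|^2 = 0.1935
Iter 4: z = -0.3267 + 0.0179i, |z|^2 = 0.1070
Iter 5: z = -0.3876 + 0.1033i, |z|^2 = 0.1609
Iter 6: z = -0.3544 + 0.0349i, |z|^2 = 0.1268
Iter 7: z = -0.3696 + 0.0902i, |z|^2 = 0.1448
Iter 8: z = -0.3655 + 0.0483i, |z|^2 = 0.1359
Iter 9: z = -0.3627 + 0.0797i, |z|^2 = 0.1379
Iter 10: z = -0.3688 + 0.0572i, |z|^2 = 0.1393
Iter 11: z = -0.3613 + 0.0728i, |z|^2 = 0.1358
Iter 12: z = -0.3688 + 0.0624i, |z|^2 = 0.1399
Iter 13: z = -0.3619 + 0.0690i, |z|^2 = 0.1357
Iter 14: z = -0.3678 + 0.0651i, |z|^2 = 0.1395
Iter 15: z = -0.3630 + 0.0671i, |z|^2 = 0.1362

Answer: 16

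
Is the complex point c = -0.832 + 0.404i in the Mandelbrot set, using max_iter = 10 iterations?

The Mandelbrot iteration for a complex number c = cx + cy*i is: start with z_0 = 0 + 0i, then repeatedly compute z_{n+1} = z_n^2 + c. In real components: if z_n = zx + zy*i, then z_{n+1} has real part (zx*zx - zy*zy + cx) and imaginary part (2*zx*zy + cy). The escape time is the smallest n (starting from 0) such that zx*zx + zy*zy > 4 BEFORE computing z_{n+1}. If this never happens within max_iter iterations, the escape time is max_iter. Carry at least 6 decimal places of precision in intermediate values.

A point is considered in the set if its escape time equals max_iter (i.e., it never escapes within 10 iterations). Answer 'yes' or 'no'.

z_0 = 0 + 0i, c = -0.8320 + 0.4040i
Iter 1: z = -0.8320 + 0.4040i, |z|^2 = 0.8554
Iter 2: z = -0.3030 + -0.2683i, |z|^2 = 0.1638
Iter 3: z = -0.8122 + 0.5666i, |z|^2 = 0.9806
Iter 4: z = -0.4934 + -0.5163i, |z|^2 = 0.5100
Iter 5: z = -0.8551 + 0.9134i, |z|^2 = 1.5656
Iter 6: z = -0.9352 + -1.1582i, |z|^2 = 2.2159
Iter 7: z = -1.2988 + 2.5702i, |z|^2 = 8.2929
Escaped at iteration 7

Answer: no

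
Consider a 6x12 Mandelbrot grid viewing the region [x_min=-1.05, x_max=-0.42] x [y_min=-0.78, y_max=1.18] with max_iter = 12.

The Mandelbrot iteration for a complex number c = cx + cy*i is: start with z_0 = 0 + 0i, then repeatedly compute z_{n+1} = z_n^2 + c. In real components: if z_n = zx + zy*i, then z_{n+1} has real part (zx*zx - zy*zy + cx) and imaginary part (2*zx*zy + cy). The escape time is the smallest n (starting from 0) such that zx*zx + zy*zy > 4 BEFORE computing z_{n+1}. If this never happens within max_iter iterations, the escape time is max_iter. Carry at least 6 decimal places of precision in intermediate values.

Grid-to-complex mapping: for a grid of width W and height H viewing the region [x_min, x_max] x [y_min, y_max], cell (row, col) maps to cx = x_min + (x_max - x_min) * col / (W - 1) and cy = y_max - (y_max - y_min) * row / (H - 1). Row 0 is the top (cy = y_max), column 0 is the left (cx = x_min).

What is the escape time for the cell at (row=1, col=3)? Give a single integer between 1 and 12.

z_0 = 0 + 0i, c = -0.6720 + 1.0018i
Iter 1: z = -0.6720 + 1.0018i, |z|^2 = 1.4552
Iter 2: z = -1.2241 + -0.3446i, |z|^2 = 1.6171
Iter 3: z = 0.7075 + 1.8455i, |z|^2 = 3.9065
Iter 4: z = -3.5772 + 3.6134i, |z|^2 = 25.8531
Escaped at iteration 4

Answer: 4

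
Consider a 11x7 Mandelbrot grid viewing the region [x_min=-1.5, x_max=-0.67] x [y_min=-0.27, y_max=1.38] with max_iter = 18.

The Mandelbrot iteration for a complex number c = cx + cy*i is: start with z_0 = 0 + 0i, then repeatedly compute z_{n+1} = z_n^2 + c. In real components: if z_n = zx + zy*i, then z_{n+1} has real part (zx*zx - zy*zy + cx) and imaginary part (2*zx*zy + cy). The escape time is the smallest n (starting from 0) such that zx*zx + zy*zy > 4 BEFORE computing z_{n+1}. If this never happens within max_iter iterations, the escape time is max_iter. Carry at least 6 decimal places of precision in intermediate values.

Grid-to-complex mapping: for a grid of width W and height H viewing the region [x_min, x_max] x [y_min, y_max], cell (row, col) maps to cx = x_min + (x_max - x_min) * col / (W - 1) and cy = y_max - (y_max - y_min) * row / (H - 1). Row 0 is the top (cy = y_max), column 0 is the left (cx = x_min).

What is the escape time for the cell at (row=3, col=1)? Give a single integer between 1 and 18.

z_0 = 0 + 0i, c = -1.4170 + 0.5550i
Iter 1: z = -1.4170 + 0.5550i, |z|^2 = 2.3159
Iter 2: z = 0.2829 + -1.0179i, |z|^2 = 1.1161
Iter 3: z = -2.3730 + -0.0208i, |z|^2 = 5.6318
Escaped at iteration 3

Answer: 3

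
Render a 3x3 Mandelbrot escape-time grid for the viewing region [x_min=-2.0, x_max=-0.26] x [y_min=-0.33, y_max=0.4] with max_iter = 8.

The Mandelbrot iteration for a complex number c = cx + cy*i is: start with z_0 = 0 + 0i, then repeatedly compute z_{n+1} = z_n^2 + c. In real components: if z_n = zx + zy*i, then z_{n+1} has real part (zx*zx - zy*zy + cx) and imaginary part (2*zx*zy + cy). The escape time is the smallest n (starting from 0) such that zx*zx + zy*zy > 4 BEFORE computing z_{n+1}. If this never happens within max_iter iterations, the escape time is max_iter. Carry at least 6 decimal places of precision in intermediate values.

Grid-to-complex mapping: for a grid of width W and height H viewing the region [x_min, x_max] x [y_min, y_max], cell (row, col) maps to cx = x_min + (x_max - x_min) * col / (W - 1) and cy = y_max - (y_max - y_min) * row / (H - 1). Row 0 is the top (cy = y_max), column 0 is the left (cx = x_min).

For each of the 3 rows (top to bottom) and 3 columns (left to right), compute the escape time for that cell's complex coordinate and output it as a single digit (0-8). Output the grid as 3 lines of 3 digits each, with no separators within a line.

Answer: 178
188
188

Derivation:
(row=0, col=0): c = -2.0000 + 0.4000i → escape time 1
(row=0, col=1): c = -1.1300 + 0.4000i → escape time 7
(row=0, col=2): c = -0.2600 + 0.4000i → escape time 8
(row=1, col=0): c = -2.0000 + 0.0350i → escape time 1
(row=1, col=1): c = -1.1300 + 0.0350i → escape time 8
(row=1, col=2): c = -0.2600 + 0.0350i → escape time 8
(row=2, col=0): c = -2.0000 + -0.3300i → escape time 1
(row=2, col=1): c = -1.1300 + -0.3300i → escape time 8
(row=2, col=2): c = -0.2600 + -0.3300i → escape time 8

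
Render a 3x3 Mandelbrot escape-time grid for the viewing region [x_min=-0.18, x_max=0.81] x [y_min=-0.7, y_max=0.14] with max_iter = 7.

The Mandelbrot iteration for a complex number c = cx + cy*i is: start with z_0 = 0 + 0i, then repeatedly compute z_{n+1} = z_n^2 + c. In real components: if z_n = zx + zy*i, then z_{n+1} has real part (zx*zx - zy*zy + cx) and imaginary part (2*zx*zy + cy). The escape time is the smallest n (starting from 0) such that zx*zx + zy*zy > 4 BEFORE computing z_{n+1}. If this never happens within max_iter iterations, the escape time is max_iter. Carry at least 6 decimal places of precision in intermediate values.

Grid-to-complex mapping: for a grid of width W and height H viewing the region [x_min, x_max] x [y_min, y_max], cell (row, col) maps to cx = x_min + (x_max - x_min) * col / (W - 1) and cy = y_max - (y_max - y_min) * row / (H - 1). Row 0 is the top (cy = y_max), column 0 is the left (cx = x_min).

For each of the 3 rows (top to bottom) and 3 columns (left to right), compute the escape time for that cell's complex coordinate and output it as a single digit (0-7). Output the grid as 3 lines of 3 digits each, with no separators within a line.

Answer: 773
773
772

Derivation:
(row=0, col=0): c = -0.1800 + 0.1400i → escape time 7
(row=0, col=1): c = 0.3150 + 0.1400i → escape time 7
(row=0, col=2): c = 0.8100 + 0.1400i → escape time 3
(row=1, col=0): c = -0.1800 + -0.2800i → escape time 7
(row=1, col=1): c = 0.3150 + -0.2800i → escape time 7
(row=1, col=2): c = 0.8100 + -0.2800i → escape time 3
(row=2, col=0): c = -0.1800 + -0.7000i → escape time 7
(row=2, col=1): c = 0.3150 + -0.7000i → escape time 7
(row=2, col=2): c = 0.8100 + -0.7000i → escape time 2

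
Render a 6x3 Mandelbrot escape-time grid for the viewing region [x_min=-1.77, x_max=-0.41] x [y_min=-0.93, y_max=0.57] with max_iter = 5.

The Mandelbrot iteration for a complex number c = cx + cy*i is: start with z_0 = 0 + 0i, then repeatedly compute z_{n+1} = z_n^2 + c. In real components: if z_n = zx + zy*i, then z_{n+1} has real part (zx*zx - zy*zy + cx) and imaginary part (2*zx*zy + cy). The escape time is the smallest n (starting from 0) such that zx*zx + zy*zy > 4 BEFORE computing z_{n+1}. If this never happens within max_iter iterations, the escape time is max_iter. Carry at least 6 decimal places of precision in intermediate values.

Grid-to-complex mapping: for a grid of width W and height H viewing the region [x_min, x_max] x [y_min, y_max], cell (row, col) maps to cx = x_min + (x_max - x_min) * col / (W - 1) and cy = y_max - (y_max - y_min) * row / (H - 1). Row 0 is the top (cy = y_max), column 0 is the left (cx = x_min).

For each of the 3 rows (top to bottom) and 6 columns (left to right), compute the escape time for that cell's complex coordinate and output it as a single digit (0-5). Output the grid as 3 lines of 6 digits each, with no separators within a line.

Answer: 333555
455555
233345

Derivation:
(row=0, col=0): c = -1.7700 + 0.5700i → escape time 3
(row=0, col=1): c = -1.4980 + 0.5700i → escape time 3
(row=0, col=2): c = -1.2260 + 0.5700i → escape time 3
(row=0, col=3): c = -0.9540 + 0.5700i → escape time 5
(row=0, col=4): c = -0.6820 + 0.5700i → escape time 5
(row=0, col=5): c = -0.4100 + 0.5700i → escape time 5
(row=1, col=0): c = -1.7700 + -0.1800i → escape time 4
(row=1, col=1): c = -1.4980 + -0.1800i → escape time 5
(row=1, col=2): c = -1.2260 + -0.1800i → escape time 5
(row=1, col=3): c = -0.9540 + -0.1800i → escape time 5
(row=1, col=4): c = -0.6820 + -0.1800i → escape time 5
(row=1, col=5): c = -0.4100 + -0.1800i → escape time 5
(row=2, col=0): c = -1.7700 + -0.9300i → escape time 2
(row=2, col=1): c = -1.4980 + -0.9300i → escape time 3
(row=2, col=2): c = -1.2260 + -0.9300i → escape time 3
(row=2, col=3): c = -0.9540 + -0.9300i → escape time 3
(row=2, col=4): c = -0.6820 + -0.9300i → escape time 4
(row=2, col=5): c = -0.4100 + -0.9300i → escape time 5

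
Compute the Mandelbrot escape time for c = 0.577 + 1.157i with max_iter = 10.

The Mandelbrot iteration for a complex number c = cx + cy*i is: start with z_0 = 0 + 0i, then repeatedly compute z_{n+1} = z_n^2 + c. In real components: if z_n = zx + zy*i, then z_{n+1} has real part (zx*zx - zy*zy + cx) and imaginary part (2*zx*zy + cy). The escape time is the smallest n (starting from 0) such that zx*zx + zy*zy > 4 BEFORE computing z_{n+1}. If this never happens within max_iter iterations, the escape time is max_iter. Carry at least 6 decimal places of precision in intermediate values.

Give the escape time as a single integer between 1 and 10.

z_0 = 0 + 0i, c = 0.5770 + 1.1570i
Iter 1: z = 0.5770 + 1.1570i, |z|^2 = 1.6716
Iter 2: z = -0.4287 + 2.4922i, |z|^2 = 6.3948
Escaped at iteration 2

Answer: 2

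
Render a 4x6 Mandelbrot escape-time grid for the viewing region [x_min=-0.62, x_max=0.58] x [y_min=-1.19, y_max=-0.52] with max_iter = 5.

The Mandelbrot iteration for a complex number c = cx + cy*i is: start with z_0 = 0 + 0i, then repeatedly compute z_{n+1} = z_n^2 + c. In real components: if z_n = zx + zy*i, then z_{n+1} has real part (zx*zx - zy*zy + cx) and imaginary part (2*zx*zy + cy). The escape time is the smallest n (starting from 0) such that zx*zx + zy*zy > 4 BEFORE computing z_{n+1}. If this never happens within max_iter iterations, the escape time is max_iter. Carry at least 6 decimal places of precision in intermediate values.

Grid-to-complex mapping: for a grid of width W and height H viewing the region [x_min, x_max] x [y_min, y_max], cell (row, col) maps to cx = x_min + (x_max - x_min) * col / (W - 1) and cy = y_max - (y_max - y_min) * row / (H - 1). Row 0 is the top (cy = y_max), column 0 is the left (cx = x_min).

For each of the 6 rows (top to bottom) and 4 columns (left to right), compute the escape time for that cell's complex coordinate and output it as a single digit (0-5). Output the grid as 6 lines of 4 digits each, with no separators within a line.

(row=0, col=0): c = -0.6200 + -0.5200i → escape time 5
(row=0, col=1): c = -0.2200 + -0.5200i → escape time 5
(row=0, col=2): c = 0.1800 + -0.5200i → escape time 5
(row=0, col=3): c = 0.5800 + -0.5200i → escape time 4
(row=1, col=0): c = -0.6200 + -0.6540i → escape time 5
(row=1, col=1): c = -0.2200 + -0.6540i → escape time 5
(row=1, col=2): c = 0.1800 + -0.6540i → escape time 5
(row=1, col=3): c = 0.5800 + -0.6540i → escape time 3
(row=2, col=0): c = -0.6200 + -0.7880i → escape time 4
(row=2, col=1): c = -0.2200 + -0.7880i → escape time 5
(row=2, col=2): c = 0.1800 + -0.7880i → escape time 5
(row=2, col=3): c = 0.5800 + -0.7880i → escape time 3
(row=3, col=0): c = -0.6200 + -0.9220i → escape time 4
(row=3, col=1): c = -0.2200 + -0.9220i → escape time 5
(row=3, col=2): c = 0.1800 + -0.9220i → escape time 4
(row=3, col=3): c = 0.5800 + -0.9220i → escape time 3
(row=4, col=0): c = -0.6200 + -1.0560i → escape time 3
(row=4, col=1): c = -0.2200 + -1.0560i → escape time 5
(row=4, col=2): c = 0.1800 + -1.0560i → escape time 4
(row=4, col=3): c = 0.5800 + -1.0560i → escape time 2
(row=5, col=0): c = -0.6200 + -1.1900i → escape time 3
(row=5, col=1): c = -0.2200 + -1.1900i → escape time 3
(row=5, col=2): c = 0.1800 + -1.1900i → escape time 2
(row=5, col=3): c = 0.5800 + -1.1900i → escape time 2

Answer: 5554
5553
4553
4543
3542
3322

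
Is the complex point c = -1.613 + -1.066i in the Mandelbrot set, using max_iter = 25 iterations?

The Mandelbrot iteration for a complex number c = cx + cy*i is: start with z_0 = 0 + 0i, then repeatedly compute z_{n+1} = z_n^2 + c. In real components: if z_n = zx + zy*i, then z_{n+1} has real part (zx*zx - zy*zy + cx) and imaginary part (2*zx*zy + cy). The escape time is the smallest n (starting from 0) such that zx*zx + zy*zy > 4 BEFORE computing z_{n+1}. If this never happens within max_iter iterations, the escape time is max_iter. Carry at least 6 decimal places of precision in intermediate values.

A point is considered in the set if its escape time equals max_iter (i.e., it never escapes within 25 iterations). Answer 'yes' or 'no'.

z_0 = 0 + 0i, c = -1.6130 + -1.0660i
Iter 1: z = -1.6130 + -1.0660i, |z|^2 = 3.7381
Iter 2: z = -0.1476 + 2.3729i, |z|^2 = 5.6525
Escaped at iteration 2

Answer: no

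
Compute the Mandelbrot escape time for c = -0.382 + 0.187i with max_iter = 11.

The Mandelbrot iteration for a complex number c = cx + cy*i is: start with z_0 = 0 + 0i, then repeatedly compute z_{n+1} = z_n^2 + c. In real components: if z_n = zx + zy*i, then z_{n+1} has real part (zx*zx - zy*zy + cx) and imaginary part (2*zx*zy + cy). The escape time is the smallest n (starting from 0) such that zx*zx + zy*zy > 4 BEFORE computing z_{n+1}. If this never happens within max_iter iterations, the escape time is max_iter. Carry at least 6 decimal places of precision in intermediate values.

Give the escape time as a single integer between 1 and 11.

Answer: 11

Derivation:
z_0 = 0 + 0i, c = -0.3820 + 0.1870i
Iter 1: z = -0.3820 + 0.1870i, |z|^2 = 0.1809
Iter 2: z = -0.2710 + 0.0441i, |z|^2 = 0.0754
Iter 3: z = -0.3105 + 0.1631i, |z|^2 = 0.1230
Iter 4: z = -0.3122 + 0.0857i, |z|^2 = 0.1048
Iter 5: z = -0.2919 + 0.1335i, |z|^2 = 0.1030
Iter 6: z = -0.3146 + 0.1091i, |z|^2 = 0.1109
Iter 7: z = -0.2949 + 0.1184i, |z|^2 = 0.1010
Iter 8: z = -0.3090 + 0.1172i, |z|^2 = 0.1092
Iter 9: z = -0.3002 + 0.1146i, |z|^2 = 0.1033
Iter 10: z = -0.3050 + 0.1182i, |z|^2 = 0.1070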